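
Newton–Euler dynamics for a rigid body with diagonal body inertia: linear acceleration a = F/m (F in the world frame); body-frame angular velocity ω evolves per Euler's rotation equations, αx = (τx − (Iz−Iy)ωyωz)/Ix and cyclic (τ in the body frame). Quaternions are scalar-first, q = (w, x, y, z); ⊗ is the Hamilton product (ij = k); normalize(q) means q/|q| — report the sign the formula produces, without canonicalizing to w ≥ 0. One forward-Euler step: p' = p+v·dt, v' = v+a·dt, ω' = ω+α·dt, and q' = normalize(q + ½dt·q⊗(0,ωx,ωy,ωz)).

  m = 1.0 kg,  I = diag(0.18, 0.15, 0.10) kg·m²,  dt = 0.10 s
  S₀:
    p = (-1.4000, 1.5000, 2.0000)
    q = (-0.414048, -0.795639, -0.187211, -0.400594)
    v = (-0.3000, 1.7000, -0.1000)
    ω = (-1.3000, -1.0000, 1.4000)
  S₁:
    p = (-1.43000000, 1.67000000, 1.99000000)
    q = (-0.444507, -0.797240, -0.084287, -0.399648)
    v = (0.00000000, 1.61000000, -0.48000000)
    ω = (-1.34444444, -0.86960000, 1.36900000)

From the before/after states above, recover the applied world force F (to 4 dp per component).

velocity change Δv = (0.30000000, -0.09000000, -0.38000000)
F = m·Δv/dt = (3.0000, -0.9000, -3.8000)

F = (3.0000, -0.9000, -3.8000)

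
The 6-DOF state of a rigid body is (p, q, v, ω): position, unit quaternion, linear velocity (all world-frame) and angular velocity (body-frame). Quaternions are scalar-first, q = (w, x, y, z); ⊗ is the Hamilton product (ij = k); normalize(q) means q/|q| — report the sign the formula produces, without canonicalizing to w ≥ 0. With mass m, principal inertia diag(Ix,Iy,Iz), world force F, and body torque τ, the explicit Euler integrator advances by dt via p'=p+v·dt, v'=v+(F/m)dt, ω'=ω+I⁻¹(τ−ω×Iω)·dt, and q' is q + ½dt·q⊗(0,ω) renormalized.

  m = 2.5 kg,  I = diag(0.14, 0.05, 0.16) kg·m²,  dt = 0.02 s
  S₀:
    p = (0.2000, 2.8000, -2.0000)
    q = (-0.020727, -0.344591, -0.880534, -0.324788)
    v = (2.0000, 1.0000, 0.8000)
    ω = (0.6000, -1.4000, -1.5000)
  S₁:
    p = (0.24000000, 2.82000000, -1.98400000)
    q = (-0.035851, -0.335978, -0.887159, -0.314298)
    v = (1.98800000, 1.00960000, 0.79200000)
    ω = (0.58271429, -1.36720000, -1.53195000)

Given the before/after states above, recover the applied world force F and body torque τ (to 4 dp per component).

Δω = ω₁−ω₀ = (-0.01728571, 0.03280000, -0.03195000)
τ = I·(Δω/dt) + ω₀×(Iω₀) = (0.1100, 0.1000, -0.1800)
velocity change Δv = (-0.01200000, 0.00960000, -0.00800000)
applied force F = (-1.5000, 1.2000, -1.0000)

F = (-1.5000, 1.2000, -1.0000)
τ = (0.1100, 0.1000, -0.1800)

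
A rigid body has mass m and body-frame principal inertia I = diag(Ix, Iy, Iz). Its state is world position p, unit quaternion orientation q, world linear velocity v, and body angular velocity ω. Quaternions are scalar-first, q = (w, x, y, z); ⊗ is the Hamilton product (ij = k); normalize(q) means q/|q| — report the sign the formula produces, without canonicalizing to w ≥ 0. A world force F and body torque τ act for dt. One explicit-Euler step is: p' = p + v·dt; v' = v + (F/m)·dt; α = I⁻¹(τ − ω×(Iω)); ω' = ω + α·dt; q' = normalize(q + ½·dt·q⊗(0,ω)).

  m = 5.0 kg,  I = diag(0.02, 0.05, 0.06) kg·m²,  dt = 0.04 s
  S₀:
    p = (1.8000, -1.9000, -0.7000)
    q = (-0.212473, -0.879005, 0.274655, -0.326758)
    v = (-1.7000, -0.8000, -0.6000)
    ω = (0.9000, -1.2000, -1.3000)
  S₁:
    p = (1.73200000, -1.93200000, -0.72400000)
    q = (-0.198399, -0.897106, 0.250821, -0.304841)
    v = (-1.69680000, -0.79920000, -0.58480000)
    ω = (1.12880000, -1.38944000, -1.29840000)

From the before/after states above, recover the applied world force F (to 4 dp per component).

F = (0.4000, 0.1000, 1.9000)

velocity change Δv = (0.00320000, 0.00080000, 0.01520000)
F = m·Δv/dt = (0.4000, 0.1000, 1.9000)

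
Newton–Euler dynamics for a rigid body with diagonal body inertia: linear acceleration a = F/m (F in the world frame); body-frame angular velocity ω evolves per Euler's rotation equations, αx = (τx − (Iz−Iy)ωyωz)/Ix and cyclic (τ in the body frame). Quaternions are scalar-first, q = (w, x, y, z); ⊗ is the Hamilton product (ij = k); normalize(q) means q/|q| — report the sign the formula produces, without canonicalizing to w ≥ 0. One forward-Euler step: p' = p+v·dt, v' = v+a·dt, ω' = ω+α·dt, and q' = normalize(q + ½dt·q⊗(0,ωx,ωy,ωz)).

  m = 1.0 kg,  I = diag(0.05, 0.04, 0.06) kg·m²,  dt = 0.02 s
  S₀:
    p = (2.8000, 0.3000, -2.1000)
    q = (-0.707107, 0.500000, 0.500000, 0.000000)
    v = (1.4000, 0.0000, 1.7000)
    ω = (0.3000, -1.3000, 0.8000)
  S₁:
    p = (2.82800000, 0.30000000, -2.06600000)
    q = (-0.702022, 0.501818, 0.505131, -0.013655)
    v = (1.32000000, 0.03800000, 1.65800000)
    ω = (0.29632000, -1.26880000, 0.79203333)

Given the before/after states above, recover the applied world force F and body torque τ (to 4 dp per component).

Δv = v₁−v₀ = (-0.08000000, 0.03800000, -0.04200000)
m·(v₁−v₀)/dt = (-4.0000, 1.9000, -2.1000)
Δω = ω₁−ω₀ = (-0.00368000, 0.03120000, -0.00796667)
precession coupling = (-0.0208, -0.0024, 0.0039)
τ = I·(Δω/dt) + ω₀×(Iω₀) = (-0.0300, 0.0600, -0.0200)

F = (-4.0000, 1.9000, -2.1000)
τ = (-0.0300, 0.0600, -0.0200)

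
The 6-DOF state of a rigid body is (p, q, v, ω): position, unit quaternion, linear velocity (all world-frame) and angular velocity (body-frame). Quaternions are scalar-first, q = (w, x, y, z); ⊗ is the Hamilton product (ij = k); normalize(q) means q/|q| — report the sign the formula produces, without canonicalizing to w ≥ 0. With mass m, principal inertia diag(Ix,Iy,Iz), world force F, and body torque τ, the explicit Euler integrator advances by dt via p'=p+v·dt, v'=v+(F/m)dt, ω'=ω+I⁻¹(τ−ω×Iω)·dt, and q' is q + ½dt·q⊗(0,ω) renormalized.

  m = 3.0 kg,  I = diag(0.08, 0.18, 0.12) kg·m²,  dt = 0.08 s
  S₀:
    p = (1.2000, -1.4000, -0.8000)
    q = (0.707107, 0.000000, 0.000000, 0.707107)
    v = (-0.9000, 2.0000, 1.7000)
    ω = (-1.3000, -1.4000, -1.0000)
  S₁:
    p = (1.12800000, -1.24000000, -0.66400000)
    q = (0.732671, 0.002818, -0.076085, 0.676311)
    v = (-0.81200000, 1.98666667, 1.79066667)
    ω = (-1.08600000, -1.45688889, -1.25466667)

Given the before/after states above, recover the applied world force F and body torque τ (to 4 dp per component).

F = (3.3000, -0.5000, 3.4000)
τ = (0.1300, -0.1800, -0.2000)

rate change Δω = (0.21400000, -0.05688889, -0.25466667)
gyro term ω₀×Iω₀ = (-0.0840, -0.0520, 0.1820)
I·α + gyro = (0.1300, -0.1800, -0.2000)
velocity change Δv = (0.08800000, -0.01333333, 0.09066667)
F = m·Δv/dt = (3.3000, -0.5000, 3.4000)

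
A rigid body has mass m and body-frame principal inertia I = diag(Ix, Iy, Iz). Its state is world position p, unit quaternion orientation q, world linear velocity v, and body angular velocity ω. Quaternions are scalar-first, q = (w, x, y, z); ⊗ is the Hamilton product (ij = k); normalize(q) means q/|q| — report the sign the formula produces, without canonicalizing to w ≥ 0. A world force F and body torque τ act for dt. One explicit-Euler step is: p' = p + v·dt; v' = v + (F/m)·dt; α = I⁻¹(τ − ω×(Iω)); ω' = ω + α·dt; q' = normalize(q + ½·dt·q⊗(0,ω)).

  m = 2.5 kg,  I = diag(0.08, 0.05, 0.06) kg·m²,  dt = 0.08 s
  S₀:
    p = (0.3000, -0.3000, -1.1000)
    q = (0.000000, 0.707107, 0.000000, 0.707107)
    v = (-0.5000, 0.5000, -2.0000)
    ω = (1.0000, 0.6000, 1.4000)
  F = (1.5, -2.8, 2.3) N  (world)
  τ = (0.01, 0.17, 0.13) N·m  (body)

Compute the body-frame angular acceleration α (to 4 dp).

α = (0.0200, 2.8400, 2.4667)

gyro term ω×Iω = (0.0084, 0.0280, -0.0180)
(τ − ω×Iω)/I = (0.0200, 2.8400, 2.4667)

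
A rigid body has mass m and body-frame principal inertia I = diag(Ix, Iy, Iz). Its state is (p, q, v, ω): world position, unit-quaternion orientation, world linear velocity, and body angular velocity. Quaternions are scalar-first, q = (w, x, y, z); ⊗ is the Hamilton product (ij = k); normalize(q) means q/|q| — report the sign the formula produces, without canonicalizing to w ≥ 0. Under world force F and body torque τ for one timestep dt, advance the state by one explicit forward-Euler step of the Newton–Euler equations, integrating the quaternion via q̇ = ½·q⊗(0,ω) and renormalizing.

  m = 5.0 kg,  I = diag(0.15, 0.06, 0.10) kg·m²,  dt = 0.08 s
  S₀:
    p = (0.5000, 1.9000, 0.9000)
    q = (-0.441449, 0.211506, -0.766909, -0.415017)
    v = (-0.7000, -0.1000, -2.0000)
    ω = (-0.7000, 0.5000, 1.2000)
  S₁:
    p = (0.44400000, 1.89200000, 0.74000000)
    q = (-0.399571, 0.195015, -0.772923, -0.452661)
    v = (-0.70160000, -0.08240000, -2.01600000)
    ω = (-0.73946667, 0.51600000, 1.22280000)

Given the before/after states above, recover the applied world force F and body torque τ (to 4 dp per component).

ω₁ − ω₀ = (-0.03946667, 0.01600000, 0.02280000)
applied torque τ = (-0.0500, -0.0300, 0.0600)
Δv = v₁−v₀ = (-0.00160000, 0.01760000, -0.01600000)
applied force F = (-0.1000, 1.1000, -1.0000)

F = (-0.1000, 1.1000, -1.0000)
τ = (-0.0500, -0.0300, 0.0600)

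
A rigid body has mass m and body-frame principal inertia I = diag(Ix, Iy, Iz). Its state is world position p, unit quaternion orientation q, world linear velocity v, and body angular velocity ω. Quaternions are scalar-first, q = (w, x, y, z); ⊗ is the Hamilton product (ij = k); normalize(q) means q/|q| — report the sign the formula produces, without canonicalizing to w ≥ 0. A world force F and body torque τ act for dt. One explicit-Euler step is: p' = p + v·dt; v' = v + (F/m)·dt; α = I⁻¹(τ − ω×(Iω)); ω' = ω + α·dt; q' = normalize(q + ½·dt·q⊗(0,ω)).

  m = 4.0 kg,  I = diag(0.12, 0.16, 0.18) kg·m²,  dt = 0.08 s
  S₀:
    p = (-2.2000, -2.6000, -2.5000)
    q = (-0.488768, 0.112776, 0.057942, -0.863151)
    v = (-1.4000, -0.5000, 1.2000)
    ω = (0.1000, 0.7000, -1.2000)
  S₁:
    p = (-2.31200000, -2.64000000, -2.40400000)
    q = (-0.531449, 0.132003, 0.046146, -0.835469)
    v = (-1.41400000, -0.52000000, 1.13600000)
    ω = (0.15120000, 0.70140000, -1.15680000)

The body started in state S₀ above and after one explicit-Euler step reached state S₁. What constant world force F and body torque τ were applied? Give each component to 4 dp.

Δv = v₁−v₀ = (-0.01400000, -0.02000000, -0.06400000)
applied force F = (-0.7000, -1.0000, -3.2000)
Δω = ω₁−ω₀ = (0.05120000, 0.00140000, 0.04320000)
ω₀×(Iω₀) = (-0.0168, 0.0072, 0.0028)
applied torque τ = (0.0600, 0.0100, 0.1000)

F = (-0.7000, -1.0000, -3.2000)
τ = (0.0600, 0.0100, 0.1000)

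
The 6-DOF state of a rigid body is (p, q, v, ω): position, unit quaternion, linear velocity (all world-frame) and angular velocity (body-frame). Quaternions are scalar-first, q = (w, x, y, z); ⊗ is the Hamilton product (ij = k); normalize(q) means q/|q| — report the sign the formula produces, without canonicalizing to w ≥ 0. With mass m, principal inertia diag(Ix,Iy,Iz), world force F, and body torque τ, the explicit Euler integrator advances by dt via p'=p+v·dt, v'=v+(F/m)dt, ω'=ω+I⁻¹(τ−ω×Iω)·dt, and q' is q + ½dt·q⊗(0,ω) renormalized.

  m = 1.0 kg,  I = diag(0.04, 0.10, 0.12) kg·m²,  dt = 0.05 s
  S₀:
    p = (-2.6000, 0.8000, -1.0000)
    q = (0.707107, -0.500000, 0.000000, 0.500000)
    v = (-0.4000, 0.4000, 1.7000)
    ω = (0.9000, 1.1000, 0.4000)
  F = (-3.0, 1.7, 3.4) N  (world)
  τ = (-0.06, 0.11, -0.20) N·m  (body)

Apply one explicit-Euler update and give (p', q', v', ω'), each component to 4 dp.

gyro term ω×Iω = (0.0088, -0.0288, 0.0594)
(τ − ω×Iω)/I = (-1.7200, 1.3880, -2.1617)
new body rate ω' = (0.8140, 1.1694, 0.2919)
2q̇ = q⊗(0,ω) = (0.2500000, 0.0863963, 1.4278177, -0.2671572)
q + ½dt·q⊗(0,ω), renormalized = (0.7129, -0.4975, 0.0357, 0.4930)
a = (-3.0000, 1.7000, 3.4000)
new position p' = (-2.6200, 0.8200, -0.9150)
v + (F/m)dt = (-0.5500, 0.4850, 1.8700)

p' = (-2.6200, 0.8200, -0.9150)
q' = (0.7129, -0.4975, 0.0357, 0.4930)
v' = (-0.5500, 0.4850, 1.8700)
ω' = (0.8140, 1.1694, 0.2919)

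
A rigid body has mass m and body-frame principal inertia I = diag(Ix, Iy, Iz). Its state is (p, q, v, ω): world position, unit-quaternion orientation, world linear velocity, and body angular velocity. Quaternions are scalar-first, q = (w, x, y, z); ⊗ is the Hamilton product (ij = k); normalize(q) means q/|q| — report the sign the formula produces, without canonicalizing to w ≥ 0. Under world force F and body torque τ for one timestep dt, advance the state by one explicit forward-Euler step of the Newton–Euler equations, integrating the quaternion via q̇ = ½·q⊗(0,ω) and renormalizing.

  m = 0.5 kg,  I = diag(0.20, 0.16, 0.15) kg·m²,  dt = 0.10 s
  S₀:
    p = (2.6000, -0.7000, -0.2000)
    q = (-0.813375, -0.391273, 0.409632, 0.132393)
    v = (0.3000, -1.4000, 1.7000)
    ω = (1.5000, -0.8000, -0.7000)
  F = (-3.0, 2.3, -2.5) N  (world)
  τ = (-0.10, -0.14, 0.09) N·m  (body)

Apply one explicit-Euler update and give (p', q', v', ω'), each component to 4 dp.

angular accel α = (-0.4720, -0.5469, 0.2800)
new body rate ω' = (1.4528, -0.8547, -0.6720)
2q̇ = q⊗(0,ω) = (1.0072902, -1.4008905, 0.5753984, 0.2679329)
updated quaternion q' = (-0.7598, -0.4594, 0.4366, 0.1452)
linear accel F/m = (-6.0000, 4.6000, -5.0000)
new position p' = (2.6300, -0.8400, -0.0300)
v + (F/m)dt = (-0.3000, -0.9400, 1.2000)

p' = (2.6300, -0.8400, -0.0300)
q' = (-0.7598, -0.4594, 0.4366, 0.1452)
v' = (-0.3000, -0.9400, 1.2000)
ω' = (1.4528, -0.8547, -0.6720)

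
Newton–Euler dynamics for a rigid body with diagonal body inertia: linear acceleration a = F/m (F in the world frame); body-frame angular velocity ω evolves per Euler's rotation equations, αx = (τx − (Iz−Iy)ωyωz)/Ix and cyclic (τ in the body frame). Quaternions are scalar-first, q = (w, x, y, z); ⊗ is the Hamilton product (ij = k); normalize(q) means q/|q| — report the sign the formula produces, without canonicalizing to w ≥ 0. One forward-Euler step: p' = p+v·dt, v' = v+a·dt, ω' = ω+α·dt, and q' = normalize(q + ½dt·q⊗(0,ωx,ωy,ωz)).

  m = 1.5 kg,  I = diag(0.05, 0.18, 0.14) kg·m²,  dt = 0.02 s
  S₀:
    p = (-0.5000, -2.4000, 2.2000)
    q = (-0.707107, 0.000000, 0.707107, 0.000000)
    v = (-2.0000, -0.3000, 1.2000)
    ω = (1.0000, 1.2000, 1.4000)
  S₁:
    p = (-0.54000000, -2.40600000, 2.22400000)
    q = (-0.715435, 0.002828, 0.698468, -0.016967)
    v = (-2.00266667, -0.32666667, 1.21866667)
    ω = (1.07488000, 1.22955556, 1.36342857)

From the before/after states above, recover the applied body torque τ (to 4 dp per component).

Δω = ω₁−ω₀ = (0.07488000, 0.02955556, -0.03657143)
τ = I·(Δω/dt) + ω₀×(Iω₀) = (0.1200, 0.1400, -0.1000)

τ = (0.1200, 0.1400, -0.1000)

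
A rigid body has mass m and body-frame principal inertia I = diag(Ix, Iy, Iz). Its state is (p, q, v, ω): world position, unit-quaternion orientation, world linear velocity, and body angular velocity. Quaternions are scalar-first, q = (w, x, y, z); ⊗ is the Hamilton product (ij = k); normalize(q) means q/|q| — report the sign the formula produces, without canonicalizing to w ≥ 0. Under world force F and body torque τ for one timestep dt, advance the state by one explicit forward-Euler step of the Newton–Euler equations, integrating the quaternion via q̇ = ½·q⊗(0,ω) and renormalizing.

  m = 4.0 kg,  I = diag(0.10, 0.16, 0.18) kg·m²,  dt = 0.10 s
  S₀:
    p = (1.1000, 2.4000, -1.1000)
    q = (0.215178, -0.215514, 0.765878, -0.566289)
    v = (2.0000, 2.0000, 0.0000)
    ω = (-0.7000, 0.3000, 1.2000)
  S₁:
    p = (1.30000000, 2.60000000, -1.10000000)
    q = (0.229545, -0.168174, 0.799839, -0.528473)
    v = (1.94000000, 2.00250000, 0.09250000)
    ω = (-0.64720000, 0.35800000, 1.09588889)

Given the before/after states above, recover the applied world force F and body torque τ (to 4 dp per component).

F = (-2.4000, 0.1000, 3.7000)
τ = (0.0600, 0.1600, -0.2000)

ω₁ − ω₀ = (0.05280000, 0.05800000, -0.10411111)
I·α + gyro = (0.0600, 0.1600, -0.2000)
v₁ − v₀ = (-0.06000000, 0.00250000, 0.09250000)
m·(v₁−v₀)/dt = (-2.4000, 0.1000, 3.7000)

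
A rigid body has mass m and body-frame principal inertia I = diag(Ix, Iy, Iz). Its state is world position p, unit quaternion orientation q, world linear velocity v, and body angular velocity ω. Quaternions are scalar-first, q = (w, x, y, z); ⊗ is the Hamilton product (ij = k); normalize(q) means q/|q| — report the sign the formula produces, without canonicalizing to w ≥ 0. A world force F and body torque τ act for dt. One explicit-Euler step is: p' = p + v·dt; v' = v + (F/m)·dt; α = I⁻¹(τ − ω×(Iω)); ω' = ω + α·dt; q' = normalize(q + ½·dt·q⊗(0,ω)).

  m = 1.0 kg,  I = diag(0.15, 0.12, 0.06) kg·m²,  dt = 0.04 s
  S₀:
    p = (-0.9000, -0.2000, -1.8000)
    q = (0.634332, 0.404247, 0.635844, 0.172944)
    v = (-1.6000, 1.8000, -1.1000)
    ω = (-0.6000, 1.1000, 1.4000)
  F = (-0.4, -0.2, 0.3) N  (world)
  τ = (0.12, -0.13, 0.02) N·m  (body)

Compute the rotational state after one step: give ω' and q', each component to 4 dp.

ω' = (-0.5434, 1.0819, 1.4001)
q' = (0.6199, 0.4103, 0.6360, 0.2071)

precession coupling ω×(Iω) = (-0.0924, -0.0756, 0.0198)
angular accel α = (1.4160, -0.4533, 0.0033)
new body rate ω' = (-0.5434, 1.0819, 1.4001)
q⊗(0,ω) = (-0.6990018, 0.3193440, 0.0280530, 1.7142429)
q + ½dt·q⊗(0,ω), renormalized = (0.6199, 0.4103, 0.6360, 0.2071)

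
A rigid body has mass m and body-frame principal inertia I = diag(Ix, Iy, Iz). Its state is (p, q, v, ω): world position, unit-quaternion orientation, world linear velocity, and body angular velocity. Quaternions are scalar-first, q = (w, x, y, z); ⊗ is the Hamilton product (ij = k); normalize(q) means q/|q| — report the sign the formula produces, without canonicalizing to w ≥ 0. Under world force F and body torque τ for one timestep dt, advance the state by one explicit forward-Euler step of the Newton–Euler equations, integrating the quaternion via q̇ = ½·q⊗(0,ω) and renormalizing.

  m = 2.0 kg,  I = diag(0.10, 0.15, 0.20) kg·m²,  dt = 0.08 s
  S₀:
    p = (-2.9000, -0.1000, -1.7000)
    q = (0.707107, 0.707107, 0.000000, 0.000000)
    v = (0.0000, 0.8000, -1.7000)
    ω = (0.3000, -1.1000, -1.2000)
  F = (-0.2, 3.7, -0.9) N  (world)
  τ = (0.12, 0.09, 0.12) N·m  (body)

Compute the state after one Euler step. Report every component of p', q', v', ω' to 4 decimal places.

p' = (-2.9000, -0.0360, -1.8360)
q' = (0.6971, 0.7140, 0.0028, -0.0649)
v' = (-0.0080, 0.9480, -1.7360)
ω' = (0.3432, -1.0712, -1.1454)

new position p' = (-2.9000, -0.0360, -1.8360)
new velocity v' = (-0.0080, 0.9480, -1.7360)
precession coupling ω×(Iω) = (0.0660, 0.0360, -0.0165)
angular accel α = (0.5400, 0.3600, 0.6825)
new body rate ω' = (0.3432, -1.0712, -1.1454)
Hamilton product q⊗(0,ω) = (-0.2121321, 0.2121321, 0.0707107, -1.6263461)
q + ½dt·q⊗(0,ω), renormalized = (0.6971, 0.7140, 0.0028, -0.0649)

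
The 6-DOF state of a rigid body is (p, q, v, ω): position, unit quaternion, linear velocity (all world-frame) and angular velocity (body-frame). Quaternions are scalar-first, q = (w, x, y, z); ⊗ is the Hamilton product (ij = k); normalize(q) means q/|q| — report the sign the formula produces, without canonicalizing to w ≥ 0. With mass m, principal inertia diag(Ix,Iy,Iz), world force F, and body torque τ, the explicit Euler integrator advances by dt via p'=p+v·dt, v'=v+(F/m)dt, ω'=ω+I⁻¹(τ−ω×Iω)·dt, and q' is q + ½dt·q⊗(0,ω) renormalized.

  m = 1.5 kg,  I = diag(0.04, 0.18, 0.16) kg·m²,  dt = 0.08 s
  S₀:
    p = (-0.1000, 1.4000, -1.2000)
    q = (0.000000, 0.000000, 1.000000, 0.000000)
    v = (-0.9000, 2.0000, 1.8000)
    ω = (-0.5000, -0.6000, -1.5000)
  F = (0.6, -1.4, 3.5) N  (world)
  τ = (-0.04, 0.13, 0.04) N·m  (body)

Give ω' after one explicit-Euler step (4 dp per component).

ω×(Iω) gyroscopic = (-0.0180, -0.0900, 0.0420)
angular accel α = (-0.5500, 1.2222, -0.0125)
ω + α·dt = (-0.5440, -0.5022, -1.5010)

ω' = (-0.5440, -0.5022, -1.5010)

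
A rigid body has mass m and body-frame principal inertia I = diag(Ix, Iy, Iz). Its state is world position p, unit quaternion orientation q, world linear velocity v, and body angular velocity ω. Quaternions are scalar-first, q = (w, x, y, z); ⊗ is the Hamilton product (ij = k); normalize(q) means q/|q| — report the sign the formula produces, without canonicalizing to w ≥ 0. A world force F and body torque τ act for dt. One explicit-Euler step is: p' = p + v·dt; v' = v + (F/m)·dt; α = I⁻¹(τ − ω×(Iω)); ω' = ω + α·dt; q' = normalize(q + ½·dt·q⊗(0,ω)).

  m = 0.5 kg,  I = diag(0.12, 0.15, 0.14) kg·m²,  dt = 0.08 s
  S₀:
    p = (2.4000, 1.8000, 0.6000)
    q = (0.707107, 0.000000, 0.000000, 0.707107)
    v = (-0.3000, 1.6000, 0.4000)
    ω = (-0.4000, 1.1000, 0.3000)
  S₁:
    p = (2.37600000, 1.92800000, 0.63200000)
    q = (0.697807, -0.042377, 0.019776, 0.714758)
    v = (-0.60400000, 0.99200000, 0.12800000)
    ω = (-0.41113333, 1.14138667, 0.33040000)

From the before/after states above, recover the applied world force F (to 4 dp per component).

velocity change Δv = (-0.30400000, -0.60800000, -0.27200000)
F = m·Δv/dt = (-1.9000, -3.8000, -1.7000)

F = (-1.9000, -3.8000, -1.7000)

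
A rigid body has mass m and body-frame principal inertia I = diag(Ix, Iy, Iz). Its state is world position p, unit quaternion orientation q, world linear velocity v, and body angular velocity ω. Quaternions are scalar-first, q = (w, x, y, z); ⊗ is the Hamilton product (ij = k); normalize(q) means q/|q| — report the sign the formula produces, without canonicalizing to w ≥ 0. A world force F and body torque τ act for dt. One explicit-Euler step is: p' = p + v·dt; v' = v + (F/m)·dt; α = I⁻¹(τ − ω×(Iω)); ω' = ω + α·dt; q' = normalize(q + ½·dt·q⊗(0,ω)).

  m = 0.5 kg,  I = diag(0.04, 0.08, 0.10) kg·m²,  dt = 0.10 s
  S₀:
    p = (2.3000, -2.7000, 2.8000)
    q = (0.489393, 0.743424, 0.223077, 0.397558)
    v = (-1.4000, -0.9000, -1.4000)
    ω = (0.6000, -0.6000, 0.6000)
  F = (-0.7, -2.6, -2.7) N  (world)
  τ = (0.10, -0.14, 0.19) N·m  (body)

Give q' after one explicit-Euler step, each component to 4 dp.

q' = (0.4612, 0.7757, 0.1978, 0.3827)

q⊗(0,ω) = (-0.5507430, 0.6660168, -0.5011554, -0.2862648)
updated quaternion q' = (0.4612, 0.7757, 0.1978, 0.3827)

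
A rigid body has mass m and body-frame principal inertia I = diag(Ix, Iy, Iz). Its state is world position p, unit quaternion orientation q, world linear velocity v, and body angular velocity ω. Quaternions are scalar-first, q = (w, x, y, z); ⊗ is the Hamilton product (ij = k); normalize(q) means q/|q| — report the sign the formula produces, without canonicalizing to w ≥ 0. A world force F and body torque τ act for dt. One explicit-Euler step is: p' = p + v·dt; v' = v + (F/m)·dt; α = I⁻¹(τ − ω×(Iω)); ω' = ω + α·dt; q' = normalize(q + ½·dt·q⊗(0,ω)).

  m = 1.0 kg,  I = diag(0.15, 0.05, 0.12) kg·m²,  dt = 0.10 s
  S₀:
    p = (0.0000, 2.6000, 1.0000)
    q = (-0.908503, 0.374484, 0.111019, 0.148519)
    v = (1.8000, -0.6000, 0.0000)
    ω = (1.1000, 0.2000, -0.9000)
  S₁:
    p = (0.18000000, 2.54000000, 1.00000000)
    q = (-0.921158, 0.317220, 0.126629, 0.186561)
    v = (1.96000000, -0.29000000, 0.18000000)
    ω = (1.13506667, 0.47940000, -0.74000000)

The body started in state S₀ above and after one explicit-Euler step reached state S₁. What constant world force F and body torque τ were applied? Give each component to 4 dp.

F = (1.6000, 3.1000, 1.8000)
τ = (0.0400, 0.1100, 0.1700)

Δv = v₁−v₀ = (0.16000000, 0.31000000, 0.18000000)
applied force F = (1.6000, 3.1000, 1.8000)
ω₁ − ω₀ = (0.03506667, 0.27940000, 0.16000000)
I·α + gyro = (0.0400, 0.1100, 0.1700)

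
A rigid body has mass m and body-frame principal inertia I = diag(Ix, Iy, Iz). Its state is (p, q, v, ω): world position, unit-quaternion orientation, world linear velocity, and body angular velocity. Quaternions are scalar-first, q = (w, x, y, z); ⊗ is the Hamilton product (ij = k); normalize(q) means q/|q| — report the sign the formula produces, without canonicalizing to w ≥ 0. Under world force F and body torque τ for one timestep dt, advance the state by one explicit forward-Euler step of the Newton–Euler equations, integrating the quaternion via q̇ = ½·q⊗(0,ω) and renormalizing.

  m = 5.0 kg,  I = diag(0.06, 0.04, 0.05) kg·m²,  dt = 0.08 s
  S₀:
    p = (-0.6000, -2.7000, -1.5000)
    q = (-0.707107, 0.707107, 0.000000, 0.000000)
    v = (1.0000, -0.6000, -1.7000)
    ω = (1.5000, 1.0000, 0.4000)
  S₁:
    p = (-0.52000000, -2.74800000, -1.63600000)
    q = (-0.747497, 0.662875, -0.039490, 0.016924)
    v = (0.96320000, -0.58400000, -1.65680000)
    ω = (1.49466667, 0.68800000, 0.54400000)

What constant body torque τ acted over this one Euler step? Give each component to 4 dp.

ω₁ − ω₀ = (-0.00533333, -0.31200000, 0.14400000)
ω₀×(Iω₀) = (0.0040, 0.0060, -0.0300)
τ = I·(Δω/dt) + ω₀×(Iω₀) = (0.0000, -0.1500, 0.0600)

τ = (0.0000, -0.1500, 0.0600)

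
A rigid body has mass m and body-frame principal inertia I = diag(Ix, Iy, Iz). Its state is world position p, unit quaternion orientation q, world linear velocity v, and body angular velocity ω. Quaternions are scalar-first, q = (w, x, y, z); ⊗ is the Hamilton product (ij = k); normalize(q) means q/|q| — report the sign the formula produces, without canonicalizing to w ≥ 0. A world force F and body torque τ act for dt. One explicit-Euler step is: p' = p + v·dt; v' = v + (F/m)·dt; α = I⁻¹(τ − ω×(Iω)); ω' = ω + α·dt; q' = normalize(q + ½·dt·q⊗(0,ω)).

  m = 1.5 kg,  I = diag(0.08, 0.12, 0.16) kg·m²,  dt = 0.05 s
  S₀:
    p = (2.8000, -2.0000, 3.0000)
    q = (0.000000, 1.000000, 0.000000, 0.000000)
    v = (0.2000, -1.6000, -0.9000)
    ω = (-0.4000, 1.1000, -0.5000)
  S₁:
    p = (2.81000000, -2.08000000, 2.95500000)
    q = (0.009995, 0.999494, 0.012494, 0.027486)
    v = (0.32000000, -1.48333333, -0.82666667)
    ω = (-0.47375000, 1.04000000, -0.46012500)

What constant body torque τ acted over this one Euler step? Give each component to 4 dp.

rate change Δω = (-0.07375000, -0.06000000, 0.03987500)
precession coupling = (-0.0220, -0.0160, -0.0176)
applied torque τ = (-0.1400, -0.1600, 0.1100)

τ = (-0.1400, -0.1600, 0.1100)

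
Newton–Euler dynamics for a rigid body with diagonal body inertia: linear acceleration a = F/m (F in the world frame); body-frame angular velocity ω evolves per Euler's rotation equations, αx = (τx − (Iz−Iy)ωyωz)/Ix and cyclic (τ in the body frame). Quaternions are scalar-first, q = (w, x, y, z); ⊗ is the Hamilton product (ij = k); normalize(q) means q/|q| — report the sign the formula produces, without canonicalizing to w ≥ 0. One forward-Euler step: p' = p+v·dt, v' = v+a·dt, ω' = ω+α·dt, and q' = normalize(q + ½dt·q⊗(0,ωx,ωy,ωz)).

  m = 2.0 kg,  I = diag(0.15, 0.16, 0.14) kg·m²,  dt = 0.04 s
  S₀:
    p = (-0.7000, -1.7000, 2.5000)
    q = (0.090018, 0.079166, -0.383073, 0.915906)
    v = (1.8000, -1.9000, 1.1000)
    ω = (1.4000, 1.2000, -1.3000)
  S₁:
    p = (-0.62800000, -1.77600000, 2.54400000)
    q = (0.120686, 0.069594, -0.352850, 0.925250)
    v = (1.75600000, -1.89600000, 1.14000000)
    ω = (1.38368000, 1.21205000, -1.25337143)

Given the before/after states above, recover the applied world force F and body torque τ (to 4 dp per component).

F = (-2.2000, 0.2000, 2.0000)
τ = (-0.0300, 0.0300, 0.1800)

Δv = v₁−v₀ = (-0.04400000, 0.00400000, 0.04000000)
applied force F = (-2.2000, 0.2000, 2.0000)
Δω = ω₁−ω₀ = (-0.01632000, 0.01205000, 0.04662857)
applied torque τ = (-0.0300, 0.0300, 0.1800)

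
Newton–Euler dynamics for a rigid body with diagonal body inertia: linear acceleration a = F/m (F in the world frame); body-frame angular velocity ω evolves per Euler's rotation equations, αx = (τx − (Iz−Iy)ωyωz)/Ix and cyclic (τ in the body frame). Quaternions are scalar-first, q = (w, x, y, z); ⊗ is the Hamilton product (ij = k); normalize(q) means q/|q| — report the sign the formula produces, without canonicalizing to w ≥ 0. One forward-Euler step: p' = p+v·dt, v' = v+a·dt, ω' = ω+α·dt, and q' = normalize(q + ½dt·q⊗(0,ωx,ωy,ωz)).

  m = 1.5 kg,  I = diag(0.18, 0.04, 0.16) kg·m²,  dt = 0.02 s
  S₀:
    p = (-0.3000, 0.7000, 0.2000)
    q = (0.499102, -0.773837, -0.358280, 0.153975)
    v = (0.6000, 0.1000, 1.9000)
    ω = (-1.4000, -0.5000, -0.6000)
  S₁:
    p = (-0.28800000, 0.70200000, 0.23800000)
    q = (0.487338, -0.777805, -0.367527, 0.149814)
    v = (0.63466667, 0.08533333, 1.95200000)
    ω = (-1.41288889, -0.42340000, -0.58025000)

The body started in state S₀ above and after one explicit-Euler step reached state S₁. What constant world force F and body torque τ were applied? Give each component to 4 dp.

F = (2.6000, -1.1000, 3.9000)
τ = (-0.0800, 0.1700, 0.0600)

rate change Δω = (-0.01288889, 0.07660000, 0.01975000)
gyro term ω₀×Iω₀ = (0.0360, 0.0168, -0.0980)
τ = I·(Δω/dt) + ω₀×(Iω₀) = (-0.0800, 0.1700, 0.0600)
velocity change Δv = (0.03466667, -0.01466667, 0.05200000)
applied force F = (2.6000, -1.1000, 3.9000)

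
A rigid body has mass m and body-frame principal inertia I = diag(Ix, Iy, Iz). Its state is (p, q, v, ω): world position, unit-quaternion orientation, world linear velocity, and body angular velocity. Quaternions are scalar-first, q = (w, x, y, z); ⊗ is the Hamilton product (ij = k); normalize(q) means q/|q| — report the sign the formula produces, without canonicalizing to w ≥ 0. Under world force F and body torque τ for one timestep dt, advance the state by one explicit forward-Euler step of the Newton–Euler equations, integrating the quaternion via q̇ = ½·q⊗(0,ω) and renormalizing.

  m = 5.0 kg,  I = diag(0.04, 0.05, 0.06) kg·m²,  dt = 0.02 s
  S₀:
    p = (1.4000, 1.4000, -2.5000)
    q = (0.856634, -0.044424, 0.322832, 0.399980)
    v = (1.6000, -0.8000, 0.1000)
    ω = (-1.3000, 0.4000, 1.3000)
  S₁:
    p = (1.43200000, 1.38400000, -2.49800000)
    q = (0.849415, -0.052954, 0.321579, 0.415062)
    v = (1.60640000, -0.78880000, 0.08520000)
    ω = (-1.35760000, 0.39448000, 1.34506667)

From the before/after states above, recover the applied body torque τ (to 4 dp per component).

ω₁ − ω₀ = (-0.05760000, -0.00552000, 0.04506667)
I·α + gyro = (-0.1100, 0.0200, 0.1300)

τ = (-0.1100, 0.0200, 0.1300)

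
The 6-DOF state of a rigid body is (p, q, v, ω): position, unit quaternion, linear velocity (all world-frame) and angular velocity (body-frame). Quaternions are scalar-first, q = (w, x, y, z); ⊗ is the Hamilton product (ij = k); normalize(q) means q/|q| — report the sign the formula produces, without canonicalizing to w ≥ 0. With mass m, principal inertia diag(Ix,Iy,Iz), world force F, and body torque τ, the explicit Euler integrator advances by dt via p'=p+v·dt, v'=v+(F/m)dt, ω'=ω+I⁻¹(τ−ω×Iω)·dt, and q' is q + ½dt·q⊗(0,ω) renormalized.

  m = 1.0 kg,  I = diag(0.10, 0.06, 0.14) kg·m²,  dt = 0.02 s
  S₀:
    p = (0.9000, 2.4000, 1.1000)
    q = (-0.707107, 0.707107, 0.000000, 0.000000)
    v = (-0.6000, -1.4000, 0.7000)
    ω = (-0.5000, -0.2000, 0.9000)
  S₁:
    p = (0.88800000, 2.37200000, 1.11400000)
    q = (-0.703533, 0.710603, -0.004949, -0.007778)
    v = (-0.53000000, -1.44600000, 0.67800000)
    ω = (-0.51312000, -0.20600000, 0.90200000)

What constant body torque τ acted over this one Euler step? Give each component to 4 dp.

rate change Δω = (-0.01312000, -0.00600000, 0.00200000)
precession coupling = (-0.0144, 0.0180, -0.0040)
τ = I·(Δω/dt) + ω₀×(Iω₀) = (-0.0800, 0.0000, 0.0100)

τ = (-0.0800, 0.0000, 0.0100)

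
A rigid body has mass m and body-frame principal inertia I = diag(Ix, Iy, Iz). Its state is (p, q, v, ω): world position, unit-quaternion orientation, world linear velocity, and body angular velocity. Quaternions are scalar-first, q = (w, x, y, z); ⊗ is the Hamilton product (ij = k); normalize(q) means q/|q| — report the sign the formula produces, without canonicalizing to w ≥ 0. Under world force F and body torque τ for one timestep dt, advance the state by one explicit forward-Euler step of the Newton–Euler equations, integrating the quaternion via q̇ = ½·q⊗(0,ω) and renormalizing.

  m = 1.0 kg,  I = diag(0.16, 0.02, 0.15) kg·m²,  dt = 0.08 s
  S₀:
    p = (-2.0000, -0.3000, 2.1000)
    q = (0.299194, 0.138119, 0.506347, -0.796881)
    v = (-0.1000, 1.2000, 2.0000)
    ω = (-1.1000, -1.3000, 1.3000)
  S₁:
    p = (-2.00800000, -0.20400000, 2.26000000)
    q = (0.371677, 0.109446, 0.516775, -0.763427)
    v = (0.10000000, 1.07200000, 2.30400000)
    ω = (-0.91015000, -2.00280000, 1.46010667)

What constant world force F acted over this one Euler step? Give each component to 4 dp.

velocity change Δv = (0.20000000, -0.12800000, 0.30400000)
m·(v₁−v₀)/dt = (2.5000, -1.6000, 3.8000)

F = (2.5000, -1.6000, 3.8000)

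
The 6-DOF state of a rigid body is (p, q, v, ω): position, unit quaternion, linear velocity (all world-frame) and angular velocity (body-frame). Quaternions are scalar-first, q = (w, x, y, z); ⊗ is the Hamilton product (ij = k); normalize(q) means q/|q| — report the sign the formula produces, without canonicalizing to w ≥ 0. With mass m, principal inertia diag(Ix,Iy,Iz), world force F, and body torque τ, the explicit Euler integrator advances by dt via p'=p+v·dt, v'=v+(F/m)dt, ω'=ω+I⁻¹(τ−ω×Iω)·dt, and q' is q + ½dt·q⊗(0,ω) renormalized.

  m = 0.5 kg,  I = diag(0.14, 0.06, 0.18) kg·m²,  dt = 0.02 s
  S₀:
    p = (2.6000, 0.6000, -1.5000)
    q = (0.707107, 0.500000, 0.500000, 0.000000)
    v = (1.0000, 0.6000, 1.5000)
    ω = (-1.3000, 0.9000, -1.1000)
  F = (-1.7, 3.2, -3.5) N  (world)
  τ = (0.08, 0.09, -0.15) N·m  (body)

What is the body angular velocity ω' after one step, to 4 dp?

ω' = (-1.2716, 0.9491, -1.1271)

precession coupling ω×(Iω) = (-0.1188, -0.0572, 0.0936)
α = I⁻¹(τ − ω×Iω) = (1.4200, 2.4533, -1.3533)
ω' = ω + α·dt = (-1.2716, 0.9491, -1.1271)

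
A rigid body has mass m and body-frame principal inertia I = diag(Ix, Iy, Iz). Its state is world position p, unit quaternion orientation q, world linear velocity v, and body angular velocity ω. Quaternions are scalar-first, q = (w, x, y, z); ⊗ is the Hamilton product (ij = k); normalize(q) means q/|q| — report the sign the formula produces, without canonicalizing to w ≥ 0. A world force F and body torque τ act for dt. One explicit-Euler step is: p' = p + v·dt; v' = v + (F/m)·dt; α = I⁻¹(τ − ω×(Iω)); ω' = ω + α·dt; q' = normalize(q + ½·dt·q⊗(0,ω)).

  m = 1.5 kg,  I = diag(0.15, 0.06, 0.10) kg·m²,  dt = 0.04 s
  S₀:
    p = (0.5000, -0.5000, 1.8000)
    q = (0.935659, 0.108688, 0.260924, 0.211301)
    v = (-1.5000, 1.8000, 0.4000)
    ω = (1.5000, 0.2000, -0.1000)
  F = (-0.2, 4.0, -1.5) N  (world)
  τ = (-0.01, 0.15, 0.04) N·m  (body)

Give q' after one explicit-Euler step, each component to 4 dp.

q⊗(0,ω) = (-0.1940867, 1.3351359, 0.5149521, -0.4632143)
updated quaternion q' = (0.9313, 0.1353, 0.2711, 0.2019)

q' = (0.9313, 0.1353, 0.2711, 0.2019)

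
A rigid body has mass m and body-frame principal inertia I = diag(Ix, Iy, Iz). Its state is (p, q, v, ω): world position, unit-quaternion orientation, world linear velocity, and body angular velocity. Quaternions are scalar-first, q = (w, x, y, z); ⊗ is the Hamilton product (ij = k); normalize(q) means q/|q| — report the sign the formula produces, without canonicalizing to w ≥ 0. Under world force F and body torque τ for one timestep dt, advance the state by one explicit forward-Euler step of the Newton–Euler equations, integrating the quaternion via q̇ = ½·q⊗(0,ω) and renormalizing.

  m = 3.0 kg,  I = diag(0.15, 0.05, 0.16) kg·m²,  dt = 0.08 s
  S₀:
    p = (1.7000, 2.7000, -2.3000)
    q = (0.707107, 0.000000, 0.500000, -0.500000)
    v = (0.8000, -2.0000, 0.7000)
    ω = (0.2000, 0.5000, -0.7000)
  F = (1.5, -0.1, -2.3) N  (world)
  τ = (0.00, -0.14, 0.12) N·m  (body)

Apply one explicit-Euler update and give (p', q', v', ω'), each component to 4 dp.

α = I⁻¹(τ − ω×Iω) = (0.2567, -2.8280, 0.8125)
new body rate ω' = (0.2205, 0.2738, -0.6350)
2q̇ = q⊗(0,ω) = (-0.6000000, 0.0414214, 0.2535535, -0.5949749)
q + ½dt·q⊗(0,ω), renormalized = (0.6827, 0.0017, 0.5098, -0.5235)
new position p' = (1.7640, 2.5400, -2.2440)
new velocity v' = (0.8400, -2.0027, 0.6387)

p' = (1.7640, 2.5400, -2.2440)
q' = (0.6827, 0.0017, 0.5098, -0.5235)
v' = (0.8400, -2.0027, 0.6387)
ω' = (0.2205, 0.2738, -0.6350)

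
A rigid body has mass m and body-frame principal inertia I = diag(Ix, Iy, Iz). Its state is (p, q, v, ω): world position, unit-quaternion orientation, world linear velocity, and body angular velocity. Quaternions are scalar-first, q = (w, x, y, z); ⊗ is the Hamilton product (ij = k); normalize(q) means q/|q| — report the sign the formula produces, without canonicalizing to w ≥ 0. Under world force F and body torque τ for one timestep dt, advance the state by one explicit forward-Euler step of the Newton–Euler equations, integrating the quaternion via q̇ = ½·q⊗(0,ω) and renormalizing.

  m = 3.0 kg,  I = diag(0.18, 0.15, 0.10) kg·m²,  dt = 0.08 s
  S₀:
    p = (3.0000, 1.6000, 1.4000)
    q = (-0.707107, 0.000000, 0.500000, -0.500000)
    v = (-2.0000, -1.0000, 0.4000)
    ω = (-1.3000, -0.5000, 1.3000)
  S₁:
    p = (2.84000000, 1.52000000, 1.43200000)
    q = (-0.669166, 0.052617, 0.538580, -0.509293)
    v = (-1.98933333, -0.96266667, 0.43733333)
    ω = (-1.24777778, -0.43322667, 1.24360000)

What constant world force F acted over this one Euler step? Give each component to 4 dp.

F = (0.4000, 1.4000, 1.4000)

v₁ − v₀ = (0.01066667, 0.03733333, 0.03733333)
applied force F = (0.4000, 1.4000, 1.4000)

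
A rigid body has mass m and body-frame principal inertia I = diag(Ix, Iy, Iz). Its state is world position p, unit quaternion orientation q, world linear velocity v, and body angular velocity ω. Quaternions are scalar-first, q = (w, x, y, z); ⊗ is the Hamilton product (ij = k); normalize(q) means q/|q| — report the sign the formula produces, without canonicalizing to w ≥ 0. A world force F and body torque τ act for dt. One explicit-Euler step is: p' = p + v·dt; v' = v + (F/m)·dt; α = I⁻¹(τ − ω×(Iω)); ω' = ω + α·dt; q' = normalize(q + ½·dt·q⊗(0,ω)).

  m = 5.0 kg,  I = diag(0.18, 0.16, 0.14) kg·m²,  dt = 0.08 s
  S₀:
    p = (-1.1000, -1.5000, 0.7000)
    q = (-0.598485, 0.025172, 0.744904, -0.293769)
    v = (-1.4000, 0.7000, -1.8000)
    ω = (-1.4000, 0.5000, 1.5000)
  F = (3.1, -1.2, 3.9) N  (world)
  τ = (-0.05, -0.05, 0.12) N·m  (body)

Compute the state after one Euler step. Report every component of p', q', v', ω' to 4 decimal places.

α = I⁻¹(τ − ω×Iω) = (-0.1944, 0.2125, 0.7571)
new body rate ω' = (-1.4156, 0.5170, 1.5606)
2q̇ = q⊗(0,ω) = (0.1034423, 2.1021195, 0.0742761, 0.1577241)
updated quaternion q' = (-0.5922, 0.1089, 0.7452, -0.2864)
a = F/m = (0.6200, -0.2400, 0.7800)
p' = p + v·dt = (-1.2120, -1.4440, 0.5560)
v + (F/m)dt = (-1.3504, 0.6808, -1.7376)

p' = (-1.2120, -1.4440, 0.5560)
q' = (-0.5922, 0.1089, 0.7452, -0.2864)
v' = (-1.3504, 0.6808, -1.7376)
ω' = (-1.4156, 0.5170, 1.5606)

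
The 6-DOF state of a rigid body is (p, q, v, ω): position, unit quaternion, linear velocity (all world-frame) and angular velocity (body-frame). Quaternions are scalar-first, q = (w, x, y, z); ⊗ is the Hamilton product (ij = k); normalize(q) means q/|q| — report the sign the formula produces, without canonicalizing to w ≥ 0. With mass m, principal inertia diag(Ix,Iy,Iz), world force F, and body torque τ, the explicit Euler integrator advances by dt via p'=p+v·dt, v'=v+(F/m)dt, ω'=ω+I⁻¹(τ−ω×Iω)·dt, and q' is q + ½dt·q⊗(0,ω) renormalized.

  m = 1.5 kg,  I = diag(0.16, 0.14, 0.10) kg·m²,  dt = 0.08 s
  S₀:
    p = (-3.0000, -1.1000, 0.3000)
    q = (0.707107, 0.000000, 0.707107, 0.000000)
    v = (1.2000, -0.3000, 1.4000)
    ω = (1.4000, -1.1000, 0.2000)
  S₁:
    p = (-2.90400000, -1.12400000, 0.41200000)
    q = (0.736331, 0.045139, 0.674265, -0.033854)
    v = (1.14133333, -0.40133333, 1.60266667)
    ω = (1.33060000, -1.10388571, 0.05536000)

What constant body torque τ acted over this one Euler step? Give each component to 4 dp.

rate change Δω = (-0.06940000, -0.00388571, -0.14464000)
precession coupling = (0.0088, 0.0168, 0.0308)
τ = I·(Δω/dt) + ω₀×(Iω₀) = (-0.1300, 0.0100, -0.1500)

τ = (-0.1300, 0.0100, -0.1500)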